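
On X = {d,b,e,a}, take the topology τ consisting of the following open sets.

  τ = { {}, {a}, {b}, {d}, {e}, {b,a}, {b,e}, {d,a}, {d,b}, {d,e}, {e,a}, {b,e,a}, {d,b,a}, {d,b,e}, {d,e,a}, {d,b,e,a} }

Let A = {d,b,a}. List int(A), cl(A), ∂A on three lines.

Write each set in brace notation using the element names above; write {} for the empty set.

int(A) = {d,b,a}
cl(A)  = {d,b,a}
∂A     = {}

interior: largest open inside A is {d,b,a} (from {}, {b}, {a}, {d}, {d,b}, {b,a}, {d,a}, {d,b,a})
cl via duality: int({e}) = {e}, so X∖{e} = {d,b,a}
cl∖int = {}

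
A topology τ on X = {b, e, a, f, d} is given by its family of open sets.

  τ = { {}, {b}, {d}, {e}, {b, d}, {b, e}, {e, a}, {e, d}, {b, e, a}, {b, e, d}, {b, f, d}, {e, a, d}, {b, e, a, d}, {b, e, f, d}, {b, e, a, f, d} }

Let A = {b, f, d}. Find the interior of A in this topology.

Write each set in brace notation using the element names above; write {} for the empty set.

{b, f, d}

interior: largest open inside A is {b, f, d} (from {}, {b}, {d}, {b, d}, {b, f, d})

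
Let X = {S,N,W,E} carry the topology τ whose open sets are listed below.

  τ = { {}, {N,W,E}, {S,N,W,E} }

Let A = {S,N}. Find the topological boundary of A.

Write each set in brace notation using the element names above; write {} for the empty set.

U open, U⊆A: {}. int(A) = ⋃ = {}
X∖A={W,E}, int(X∖A)={}, hence cl(A)={S,N,W,E}
∂A: remove int from cl → {S,N,W,E}

{S,N,W,E}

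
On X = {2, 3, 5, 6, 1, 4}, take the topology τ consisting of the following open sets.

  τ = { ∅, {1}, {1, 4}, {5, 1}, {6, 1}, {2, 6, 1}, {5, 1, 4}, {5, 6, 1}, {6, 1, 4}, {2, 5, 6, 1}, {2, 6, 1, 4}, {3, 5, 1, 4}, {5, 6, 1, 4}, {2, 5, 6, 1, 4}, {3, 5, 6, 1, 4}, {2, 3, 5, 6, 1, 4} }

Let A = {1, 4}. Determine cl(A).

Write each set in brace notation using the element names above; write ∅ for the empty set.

{2, 3, 5, 6, 1, 4}

cl via duality: int({2, 3, 5, 6}) = ∅, so X∖∅ = {2, 3, 5, 6, 1, 4}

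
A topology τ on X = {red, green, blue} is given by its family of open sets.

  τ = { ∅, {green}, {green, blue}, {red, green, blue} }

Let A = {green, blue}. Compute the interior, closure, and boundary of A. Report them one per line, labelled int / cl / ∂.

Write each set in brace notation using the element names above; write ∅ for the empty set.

int(A) = {green, blue}
cl(A)  = {red, green, blue}
∂A     = {red}

open subsets of A: ∅, {green}, {green, blue}; so int(A) = {green, blue}
closure: X∖int(X∖A) = X∖∅ = {red, green, blue}
∂A = {red, green, blue} minus {green, blue} = {red}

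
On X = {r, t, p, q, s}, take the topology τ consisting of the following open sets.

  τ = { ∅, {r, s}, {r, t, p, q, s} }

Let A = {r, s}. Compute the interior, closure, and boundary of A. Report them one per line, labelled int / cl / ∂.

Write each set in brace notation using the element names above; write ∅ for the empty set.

int(A) = {r, s}
cl(A)  = {r, t, p, q, s}
∂A     = {t, p, q}

interior: largest open inside A is {r, s} (from ∅, {r, s})
cl via duality: int({t, p, q}) = ∅, so X∖∅ = {r, t, p, q, s}
cl∖int = {t, p, q}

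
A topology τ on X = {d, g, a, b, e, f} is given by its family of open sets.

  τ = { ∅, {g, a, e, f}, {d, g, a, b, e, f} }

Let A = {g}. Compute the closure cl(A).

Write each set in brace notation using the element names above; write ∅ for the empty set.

{d, g, a, b, e, f}

X∖A={d, a, b, e, f}, int(X∖A)=∅, hence cl(A)={d, g, a, b, e, f}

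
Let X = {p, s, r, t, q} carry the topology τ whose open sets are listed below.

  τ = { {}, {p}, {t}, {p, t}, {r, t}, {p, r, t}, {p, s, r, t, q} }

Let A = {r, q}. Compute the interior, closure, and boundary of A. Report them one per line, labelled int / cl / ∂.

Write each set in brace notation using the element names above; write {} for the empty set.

open subsets of A: {}; so int(A) = {}
closure: X∖int(X∖A) = X∖{p, t} = {s, r, q}
∂A = {s, r, q} minus {} = {s, r, q}

int(A) = {}
cl(A)  = {s, r, q}
∂A     = {s, r, q}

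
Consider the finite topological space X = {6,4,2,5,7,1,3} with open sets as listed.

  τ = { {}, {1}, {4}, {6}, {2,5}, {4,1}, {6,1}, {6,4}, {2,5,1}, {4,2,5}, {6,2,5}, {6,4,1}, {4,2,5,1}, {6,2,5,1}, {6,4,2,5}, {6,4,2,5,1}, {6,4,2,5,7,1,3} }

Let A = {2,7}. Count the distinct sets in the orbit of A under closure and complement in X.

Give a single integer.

8

complement {6,4,5,1,3}; its interior {6,4,1}; cl(A) = X∖{6,4,1} = {2,5,7,3}
With k = closure, c = complement:
  1. A     = {2,7}
  2. kA    = {2,5,7,3}
  3. cA    = {6,4,5,1,3}
  4. ckA   = {6,4,1}
  5. kcA   = {6,4,2,5,7,1,3}
  6. kckA  = {6,4,7,1,3}
  7. ckcA  = {}
  8. ckckA = {2,5}
k, c of each give nothing new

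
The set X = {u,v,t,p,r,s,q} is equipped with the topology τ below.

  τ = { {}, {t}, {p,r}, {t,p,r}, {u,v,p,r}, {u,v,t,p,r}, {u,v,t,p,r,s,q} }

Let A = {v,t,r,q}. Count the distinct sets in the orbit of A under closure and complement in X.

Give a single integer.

X∖A={u,p,s}, int(X∖A)={}, hence cl(A)={u,v,t,p,r,s,q}
Orbit (k=closure, c=complement):
  1. A     = {v,t,r,q}
  2. kA    = {u,v,t,p,r,s,q}
  3. cA    = {u,p,s}
  4. ckA   = {}
  5. kcA   = {u,v,p,r,s,q}
  6. ckcA  = {t}
  7. kckcA = {t,s,q}
  8. ckckcA = {u,v,p,r}
(closed under both — stop)

8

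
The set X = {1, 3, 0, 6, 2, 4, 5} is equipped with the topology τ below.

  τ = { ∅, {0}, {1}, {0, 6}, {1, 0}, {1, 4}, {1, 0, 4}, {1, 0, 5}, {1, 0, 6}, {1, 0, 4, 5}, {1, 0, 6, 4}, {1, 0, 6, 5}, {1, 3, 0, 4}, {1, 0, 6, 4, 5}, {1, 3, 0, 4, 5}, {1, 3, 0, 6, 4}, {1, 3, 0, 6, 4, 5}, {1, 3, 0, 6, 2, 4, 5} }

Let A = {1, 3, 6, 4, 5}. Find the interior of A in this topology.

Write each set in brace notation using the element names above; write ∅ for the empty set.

{1, 4}

U open, U⊆A: ∅, {1}, {1, 4}. int(A) = ⋃ = {1, 4}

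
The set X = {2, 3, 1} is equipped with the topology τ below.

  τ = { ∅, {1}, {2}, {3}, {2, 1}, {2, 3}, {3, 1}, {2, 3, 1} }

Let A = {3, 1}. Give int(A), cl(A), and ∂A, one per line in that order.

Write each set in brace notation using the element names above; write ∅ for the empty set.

open subsets of A: ∅, {3}, {1}, {3, 1}; so int(A) = {3, 1}
closure: X∖int(X∖A) = X∖{2} = {3, 1}
∂A = {3, 1} minus {3, 1} = ∅

int(A) = {3, 1}
cl(A)  = {3, 1}
∂A     = ∅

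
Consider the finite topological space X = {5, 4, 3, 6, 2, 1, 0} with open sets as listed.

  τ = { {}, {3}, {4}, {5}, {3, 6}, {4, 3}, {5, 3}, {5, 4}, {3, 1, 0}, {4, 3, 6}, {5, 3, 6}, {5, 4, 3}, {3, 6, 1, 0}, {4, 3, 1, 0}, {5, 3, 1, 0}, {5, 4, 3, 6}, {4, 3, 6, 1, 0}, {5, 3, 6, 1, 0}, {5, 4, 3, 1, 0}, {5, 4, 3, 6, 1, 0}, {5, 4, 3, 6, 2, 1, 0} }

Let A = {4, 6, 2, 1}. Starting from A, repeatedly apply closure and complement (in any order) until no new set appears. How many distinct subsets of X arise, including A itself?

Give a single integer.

8

complement {5, 3, 0}; its interior {5, 3}; cl(A) = X∖{5, 3} = {4, 6, 2, 1, 0}
With k = closure, c = complement:
  1. A     = {4, 6, 2, 1}
  2. kA    = {4, 6, 2, 1, 0}
  3. cA    = {5, 3, 0}
  4. ckA   = {5, 3}
  5. kcA   = {5, 3, 6, 2, 1, 0}
  6. ckcA  = {4}
  7. kckcA = {4, 2}
  8. ckckcA = {5, 3, 6, 1, 0}
k, c of each give nothing new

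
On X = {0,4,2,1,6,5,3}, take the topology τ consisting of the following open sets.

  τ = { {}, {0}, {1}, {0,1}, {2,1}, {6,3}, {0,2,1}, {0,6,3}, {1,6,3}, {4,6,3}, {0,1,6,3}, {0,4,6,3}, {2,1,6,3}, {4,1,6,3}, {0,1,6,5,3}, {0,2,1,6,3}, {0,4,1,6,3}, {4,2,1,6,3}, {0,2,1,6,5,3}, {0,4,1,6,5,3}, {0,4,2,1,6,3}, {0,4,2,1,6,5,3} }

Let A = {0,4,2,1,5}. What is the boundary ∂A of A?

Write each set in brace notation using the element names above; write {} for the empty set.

{4,5}

interior: largest open inside A is {0,2,1} (from {}, {0}, {1}, {0,1}, {2,1}, {0,2,1})
cl via duality: int({6,3}) = {6,3}, so X∖{6,3} = {0,4,2,1,5}
cl∖int = {4,5}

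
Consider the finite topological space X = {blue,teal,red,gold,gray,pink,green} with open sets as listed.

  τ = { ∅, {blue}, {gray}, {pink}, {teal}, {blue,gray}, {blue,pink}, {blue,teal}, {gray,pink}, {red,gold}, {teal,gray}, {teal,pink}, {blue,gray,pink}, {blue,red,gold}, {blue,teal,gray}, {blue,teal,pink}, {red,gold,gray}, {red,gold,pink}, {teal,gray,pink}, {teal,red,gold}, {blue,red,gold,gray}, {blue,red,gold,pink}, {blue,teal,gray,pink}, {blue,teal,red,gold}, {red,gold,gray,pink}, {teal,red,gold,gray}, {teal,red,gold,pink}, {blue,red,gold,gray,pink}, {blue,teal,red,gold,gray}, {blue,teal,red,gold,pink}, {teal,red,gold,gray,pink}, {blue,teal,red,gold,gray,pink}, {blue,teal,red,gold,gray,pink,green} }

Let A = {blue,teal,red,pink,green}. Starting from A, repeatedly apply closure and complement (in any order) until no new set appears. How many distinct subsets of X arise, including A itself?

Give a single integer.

10

complement {gold,gray}; its interior {gray}; cl(A) = X∖{gray} = {blue,teal,red,gold,pink,green}
With k = closure, c = complement:
  1. A     = {blue,teal,red,pink,green}
  2. kA    = {blue,teal,red,gold,pink,green}
  3. cA    = {gold,gray}
  4. ckA   = {gray}
  5. kcA   = {red,gold,gray,green}
  6. kckA  = {gray,green}
  7. ckcA  = {blue,teal,pink}
  8. ckckA = {blue,teal,red,gold,pink}
  9. kckcA = {blue,teal,pink,green}
  10. ckckcA = {red,gold,gray}
k, c of each give nothing new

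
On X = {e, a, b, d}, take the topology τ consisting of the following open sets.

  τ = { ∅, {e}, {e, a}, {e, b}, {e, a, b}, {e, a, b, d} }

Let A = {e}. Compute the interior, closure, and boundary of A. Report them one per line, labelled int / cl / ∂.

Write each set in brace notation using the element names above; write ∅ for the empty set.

int(A) = {e}
cl(A)  = {e, a, b, d}
∂A     = {a, b, d}

opens ⊆ A: ∅, {e}; union → int = {e}
complement {a, b, d}; its interior ∅; cl(A) = X∖∅ = {e, a, b, d}
boundary = {e, a, b, d} ∖ {e} = {a, b, d}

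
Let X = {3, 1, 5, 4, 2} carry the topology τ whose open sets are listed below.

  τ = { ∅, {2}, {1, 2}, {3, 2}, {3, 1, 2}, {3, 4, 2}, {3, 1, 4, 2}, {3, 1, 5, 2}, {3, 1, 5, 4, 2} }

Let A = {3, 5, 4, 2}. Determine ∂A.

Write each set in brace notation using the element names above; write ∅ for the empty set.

{1, 5}

opens ⊆ A: ∅, {2}, {3, 2}, {3, 4, 2}; union → int = {3, 4, 2}
complement {1}; its interior ∅; cl(A) = X∖∅ = {3, 1, 5, 4, 2}
boundary = {3, 1, 5, 4, 2} ∖ {3, 4, 2} = {1, 5}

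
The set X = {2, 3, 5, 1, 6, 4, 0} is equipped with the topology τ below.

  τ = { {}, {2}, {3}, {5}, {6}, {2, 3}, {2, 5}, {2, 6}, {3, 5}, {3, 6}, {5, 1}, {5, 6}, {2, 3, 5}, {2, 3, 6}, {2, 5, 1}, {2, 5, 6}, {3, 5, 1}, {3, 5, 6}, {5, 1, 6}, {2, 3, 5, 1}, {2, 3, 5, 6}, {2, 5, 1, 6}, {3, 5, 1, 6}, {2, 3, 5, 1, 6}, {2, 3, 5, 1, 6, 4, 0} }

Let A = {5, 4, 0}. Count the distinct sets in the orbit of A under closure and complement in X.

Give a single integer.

8

closure: X∖int(X∖A) = X∖{2, 3, 6} = {5, 1, 4, 0}
Let k=closure and c=complement:
  1. A     = {5, 4, 0}
  2. kA    = {5, 1, 4, 0}
  3. cA    = {2, 3, 1, 6}
  4. ckA   = {2, 3, 6}
  5. kcA   = {2, 3, 1, 6, 4, 0}
  6. kckA  = {2, 3, 6, 4, 0}
  7. ckcA  = {5}
  8. ckckA = {5, 1}
— saturated at 8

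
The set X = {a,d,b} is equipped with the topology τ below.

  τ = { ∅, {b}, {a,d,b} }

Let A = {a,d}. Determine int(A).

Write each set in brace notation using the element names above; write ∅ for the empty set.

∅

interior: largest open inside A is ∅ (from ∅)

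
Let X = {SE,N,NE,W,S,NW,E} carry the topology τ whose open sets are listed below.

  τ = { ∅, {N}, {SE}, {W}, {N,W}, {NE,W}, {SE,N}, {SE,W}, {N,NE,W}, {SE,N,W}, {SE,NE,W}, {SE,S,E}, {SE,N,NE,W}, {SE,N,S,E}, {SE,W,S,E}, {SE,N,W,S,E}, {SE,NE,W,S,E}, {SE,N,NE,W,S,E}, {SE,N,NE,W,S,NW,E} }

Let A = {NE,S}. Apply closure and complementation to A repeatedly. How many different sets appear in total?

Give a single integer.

X∖A={SE,N,W,NW,E}, int(X∖A)={SE,N,W}, hence cl(A)={NE,S,NW,E}
Orbit (k=closure, c=complement):
  1. A     = {NE,S}
  2. kA    = {NE,S,NW,E}
  3. cA    = {SE,N,W,NW,E}
  4. ckA   = {SE,N,W}
  5. kcA   = {SE,N,NE,W,S,NW,E}
  6. ckcA  = ∅
(closed under both — stop)

6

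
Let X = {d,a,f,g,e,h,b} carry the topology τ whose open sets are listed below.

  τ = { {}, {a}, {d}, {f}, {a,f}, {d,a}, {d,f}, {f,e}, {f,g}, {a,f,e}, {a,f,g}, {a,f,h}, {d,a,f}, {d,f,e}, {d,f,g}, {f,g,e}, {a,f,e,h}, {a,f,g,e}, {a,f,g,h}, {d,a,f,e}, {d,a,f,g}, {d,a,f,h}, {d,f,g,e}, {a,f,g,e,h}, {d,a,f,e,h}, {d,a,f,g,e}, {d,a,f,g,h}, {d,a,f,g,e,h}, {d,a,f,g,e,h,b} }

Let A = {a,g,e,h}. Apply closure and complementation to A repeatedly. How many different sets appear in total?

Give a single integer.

complement {d,f,b}; its interior {d,f}; cl(A) = X∖{d,f} = {a,g,e,h,b}
With k = closure, c = complement:
  1. A     = {a,g,e,h}
  2. kA    = {a,g,e,h,b}
  3. cA    = {d,f,b}
  4. ckA   = {d,f}
  5. kcA   = {d,f,g,e,h,b}
  6. ckcA  = {a}
  7. kckcA = {a,h,b}
  8. ckckcA = {d,f,g,e}
k, c of each give nothing new

8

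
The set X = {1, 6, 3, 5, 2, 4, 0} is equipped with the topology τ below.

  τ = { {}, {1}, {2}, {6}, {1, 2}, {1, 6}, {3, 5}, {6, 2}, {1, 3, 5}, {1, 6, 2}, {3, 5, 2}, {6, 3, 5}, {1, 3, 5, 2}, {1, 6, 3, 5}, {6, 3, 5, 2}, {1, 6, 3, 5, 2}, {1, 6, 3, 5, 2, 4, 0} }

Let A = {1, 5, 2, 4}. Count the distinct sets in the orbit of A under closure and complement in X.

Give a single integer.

closure: X∖int(X∖A) = X∖{6} = {1, 3, 5, 2, 4, 0}
Let k=closure and c=complement:
  1. A     = {1, 5, 2, 4}
  2. kA    = {1, 3, 5, 2, 4, 0}
  3. cA    = {6, 3, 0}
  4. ckA   = {6}
  5. kcA   = {6, 3, 5, 4, 0}
  6. kckA  = {6, 4, 0}
  7. ckcA  = {1, 2}
  8. ckckA = {1, 3, 5, 2}
  9. kckcA = {1, 2, 4, 0}
  10. ckckcA = {6, 3, 5}
— saturated at 10

10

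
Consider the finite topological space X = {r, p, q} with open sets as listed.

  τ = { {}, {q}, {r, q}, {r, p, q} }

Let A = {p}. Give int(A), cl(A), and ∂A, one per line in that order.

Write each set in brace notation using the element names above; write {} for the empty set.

int(A) = {}
cl(A)  = {p}
∂A     = {p}

open subsets of A: {}; so int(A) = {}
closure: X∖int(X∖A) = X∖{r, q} = {p}
∂A = {p} minus {} = {p}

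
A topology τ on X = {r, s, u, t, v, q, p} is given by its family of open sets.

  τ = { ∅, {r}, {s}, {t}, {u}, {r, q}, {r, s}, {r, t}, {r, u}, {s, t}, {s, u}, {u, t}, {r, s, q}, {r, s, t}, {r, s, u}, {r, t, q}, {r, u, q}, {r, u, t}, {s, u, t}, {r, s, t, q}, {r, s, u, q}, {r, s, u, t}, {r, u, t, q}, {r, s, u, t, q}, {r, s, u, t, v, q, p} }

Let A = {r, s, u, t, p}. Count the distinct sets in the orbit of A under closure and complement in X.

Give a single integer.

6

X∖A={v, q}, int(X∖A)=∅, hence cl(A)={r, s, u, t, v, q, p}
Orbit (k=closure, c=complement):
  1. A     = {r, s, u, t, p}
  2. kA    = {r, s, u, t, v, q, p}
  3. cA    = {v, q}
  4. ckA   = ∅
  5. kcA   = {v, q, p}
  6. ckcA  = {r, s, u, t}
(closed under both — stop)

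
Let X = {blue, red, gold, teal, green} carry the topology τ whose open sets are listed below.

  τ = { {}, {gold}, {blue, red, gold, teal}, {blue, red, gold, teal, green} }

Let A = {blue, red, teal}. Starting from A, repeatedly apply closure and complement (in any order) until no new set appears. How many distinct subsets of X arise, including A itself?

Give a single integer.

cl via duality: int({gold, green}) = {gold}, so X∖{gold} = {blue, red, teal, green}
Write k for closure, c for complement:
  1. A     = {blue, red, teal}
  2. kA    = {blue, red, teal, green}
  3. cA    = {gold, green}
  4. ckA   = {gold}
  5. kcA   = {blue, red, gold, teal, green}
  6. ckcA  = {}
applying k or c yields no new set

6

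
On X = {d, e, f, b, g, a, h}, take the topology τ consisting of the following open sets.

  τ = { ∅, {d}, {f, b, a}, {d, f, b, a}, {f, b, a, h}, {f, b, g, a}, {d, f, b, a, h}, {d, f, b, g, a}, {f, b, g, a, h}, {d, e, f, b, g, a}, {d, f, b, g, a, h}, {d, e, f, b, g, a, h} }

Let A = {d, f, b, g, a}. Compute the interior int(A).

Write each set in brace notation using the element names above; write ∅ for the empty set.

{d, f, b, g, a}

interior: largest open inside A is {d, f, b, g, a} (from ∅, {d}, {f, b, a}, {d, f, b, a}, {f, b, g, a}, {d, f, b, g, a})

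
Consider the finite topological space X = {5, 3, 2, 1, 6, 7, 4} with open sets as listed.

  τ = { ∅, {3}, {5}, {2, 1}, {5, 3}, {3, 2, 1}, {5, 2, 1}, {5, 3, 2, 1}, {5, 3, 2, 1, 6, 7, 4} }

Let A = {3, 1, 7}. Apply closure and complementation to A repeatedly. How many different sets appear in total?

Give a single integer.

10

closure: X∖int(X∖A) = X∖{5} = {3, 2, 1, 6, 7, 4}
Let k=closure and c=complement:
  1. A     = {3, 1, 7}
  2. kA    = {3, 2, 1, 6, 7, 4}
  3. cA    = {5, 2, 6, 4}
  4. ckA   = {5}
  5. kcA   = {5, 2, 1, 6, 7, 4}
  6. kckA  = {5, 6, 7, 4}
  7. ckcA  = {3}
  8. ckckA = {3, 2, 1}
  9. kckcA = {3, 6, 7, 4}
  10. ckckcA = {5, 2, 1}
— saturated at 10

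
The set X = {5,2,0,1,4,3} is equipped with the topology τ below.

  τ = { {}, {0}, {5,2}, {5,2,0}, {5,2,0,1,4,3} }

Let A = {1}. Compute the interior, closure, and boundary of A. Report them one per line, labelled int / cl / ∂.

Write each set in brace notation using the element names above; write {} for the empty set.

int(A) = {}
cl(A)  = {1,4,3}
∂A     = {1,4,3}

U open, U⊆A: {}. int(A) = ⋃ = {}
X∖A={5,2,0,4,3}, int(X∖A)={5,2,0}, hence cl(A)={1,4,3}
∂A: remove int from cl → {1,4,3}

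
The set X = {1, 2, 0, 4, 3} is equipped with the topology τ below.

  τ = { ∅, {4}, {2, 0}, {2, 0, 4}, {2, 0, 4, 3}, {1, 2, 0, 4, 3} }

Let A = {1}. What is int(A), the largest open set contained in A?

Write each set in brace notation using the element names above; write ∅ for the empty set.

∅

open subsets of A: ∅; so int(A) = ∅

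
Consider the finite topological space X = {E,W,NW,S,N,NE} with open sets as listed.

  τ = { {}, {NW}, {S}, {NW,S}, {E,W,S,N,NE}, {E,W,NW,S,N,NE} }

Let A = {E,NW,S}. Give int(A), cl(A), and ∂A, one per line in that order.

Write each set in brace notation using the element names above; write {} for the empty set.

U open, U⊆A: {}, {S}, {NW}, {NW,S}. int(A) = ⋃ = {NW,S}
X∖A={W,N,NE}, int(X∖A)={}, hence cl(A)={E,W,NW,S,N,NE}
∂A: remove int from cl → {E,W,N,NE}

int(A) = {NW,S}
cl(A)  = {E,W,NW,S,N,NE}
∂A     = {E,W,N,NE}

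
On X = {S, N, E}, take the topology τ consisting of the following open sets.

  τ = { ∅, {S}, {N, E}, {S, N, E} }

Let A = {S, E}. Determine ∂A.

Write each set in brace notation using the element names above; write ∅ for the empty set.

{N, E}

opens ⊆ A: ∅, {S}; union → int = {S}
complement {N}; its interior ∅; cl(A) = X∖∅ = {S, N, E}
boundary = {S, N, E} ∖ {S} = {N, E}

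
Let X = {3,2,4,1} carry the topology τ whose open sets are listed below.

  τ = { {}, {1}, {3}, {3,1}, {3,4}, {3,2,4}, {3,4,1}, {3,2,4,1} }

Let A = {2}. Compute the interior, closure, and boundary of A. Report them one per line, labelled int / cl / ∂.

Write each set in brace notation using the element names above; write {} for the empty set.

int(A) = {}
cl(A)  = {2}
∂A     = {2}

interior: largest open inside A is {} (from {})
cl via duality: int({3,4,1}) = {3,4,1}, so X∖{3,4,1} = {2}
cl∖int = {2}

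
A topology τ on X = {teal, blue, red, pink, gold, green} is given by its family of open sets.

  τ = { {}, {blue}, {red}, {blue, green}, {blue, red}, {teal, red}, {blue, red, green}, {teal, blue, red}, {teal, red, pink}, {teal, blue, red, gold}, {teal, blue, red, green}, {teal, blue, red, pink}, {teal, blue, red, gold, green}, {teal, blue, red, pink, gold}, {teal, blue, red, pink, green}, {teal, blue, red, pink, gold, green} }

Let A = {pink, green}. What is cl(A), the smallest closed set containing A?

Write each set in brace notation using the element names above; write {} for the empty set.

{pink, green}

closure: X∖int(X∖A) = X∖{teal, blue, red, gold} = {pink, green}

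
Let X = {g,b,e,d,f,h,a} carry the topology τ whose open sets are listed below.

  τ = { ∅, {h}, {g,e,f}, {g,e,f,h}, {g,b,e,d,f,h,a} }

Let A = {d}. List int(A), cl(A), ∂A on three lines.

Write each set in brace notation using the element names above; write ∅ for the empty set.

int(A) = ∅
cl(A)  = {b,d,a}
∂A     = {b,d,a}

interior: largest open inside A is ∅ (from ∅)
cl via duality: int({g,b,e,f,h,a}) = {g,e,f,h}, so X∖{g,e,f,h} = {b,d,a}
cl∖int = {b,d,a}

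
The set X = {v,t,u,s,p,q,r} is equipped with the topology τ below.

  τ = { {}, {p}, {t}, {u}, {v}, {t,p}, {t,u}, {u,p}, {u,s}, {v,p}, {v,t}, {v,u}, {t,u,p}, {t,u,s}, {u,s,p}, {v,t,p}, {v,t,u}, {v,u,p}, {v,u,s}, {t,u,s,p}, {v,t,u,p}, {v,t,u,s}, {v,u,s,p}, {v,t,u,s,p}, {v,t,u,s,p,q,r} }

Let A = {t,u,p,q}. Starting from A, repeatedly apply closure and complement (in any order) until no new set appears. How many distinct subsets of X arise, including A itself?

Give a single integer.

8

complement {v,s,r}; its interior {v}; cl(A) = X∖{v} = {t,u,s,p,q,r}
With k = closure, c = complement:
  1. A     = {t,u,p,q}
  2. kA    = {t,u,s,p,q,r}
  3. cA    = {v,s,r}
  4. ckA   = {v}
  5. kcA   = {v,s,q,r}
  6. kckA  = {v,q,r}
  7. ckcA  = {t,u,p}
  8. ckckA = {t,u,s,p}
k, c of each give nothing new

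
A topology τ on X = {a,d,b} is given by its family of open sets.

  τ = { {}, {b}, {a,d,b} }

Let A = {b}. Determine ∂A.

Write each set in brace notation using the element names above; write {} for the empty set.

{a,d}

U open, U⊆A: {}, {b}. int(A) = ⋃ = {b}
X∖A={a,d}, int(X∖A)={}, hence cl(A)={a,d,b}
∂A: remove int from cl → {a,d}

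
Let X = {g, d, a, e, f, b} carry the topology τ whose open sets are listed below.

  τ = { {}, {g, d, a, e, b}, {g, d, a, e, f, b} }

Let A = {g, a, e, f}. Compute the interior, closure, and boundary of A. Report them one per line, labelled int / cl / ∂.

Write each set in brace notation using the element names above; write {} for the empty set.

int(A) = {}
cl(A)  = {g, d, a, e, f, b}
∂A     = {g, d, a, e, f, b}

open subsets of A: {}; so int(A) = {}
closure: X∖int(X∖A) = X∖{} = {g, d, a, e, f, b}
∂A = {g, d, a, e, f, b} minus {} = {g, d, a, e, f, b}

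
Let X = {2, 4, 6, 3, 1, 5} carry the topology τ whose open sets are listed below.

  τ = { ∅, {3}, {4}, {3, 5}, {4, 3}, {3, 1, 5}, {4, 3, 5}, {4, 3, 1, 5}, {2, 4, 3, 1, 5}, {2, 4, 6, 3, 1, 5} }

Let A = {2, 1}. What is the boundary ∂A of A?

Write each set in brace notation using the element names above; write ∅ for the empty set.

interior: largest open inside A is ∅ (from ∅)
cl via duality: int({4, 6, 3, 5}) = {4, 3, 5}, so X∖{4, 3, 5} = {2, 6, 1}
cl∖int = {2, 6, 1}

{2, 6, 1}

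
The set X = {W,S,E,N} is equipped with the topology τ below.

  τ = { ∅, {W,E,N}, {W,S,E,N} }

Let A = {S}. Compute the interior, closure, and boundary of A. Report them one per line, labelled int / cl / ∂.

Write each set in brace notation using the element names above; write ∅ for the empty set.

int(A) = ∅
cl(A)  = {S}
∂A     = {S}

interior: largest open inside A is ∅ (from ∅)
cl via duality: int({W,E,N}) = {W,E,N}, so X∖{W,E,N} = {S}
cl∖int = {S}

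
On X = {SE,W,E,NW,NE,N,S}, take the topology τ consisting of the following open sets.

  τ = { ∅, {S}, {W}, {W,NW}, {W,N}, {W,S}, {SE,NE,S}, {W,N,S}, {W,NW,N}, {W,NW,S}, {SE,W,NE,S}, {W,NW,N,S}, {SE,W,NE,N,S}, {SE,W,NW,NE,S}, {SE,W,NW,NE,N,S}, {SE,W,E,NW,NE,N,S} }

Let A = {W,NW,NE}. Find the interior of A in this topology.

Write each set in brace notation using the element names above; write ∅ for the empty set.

{W,NW}

open subsets of A: ∅, {W}, {W,NW}; so int(A) = {W,NW}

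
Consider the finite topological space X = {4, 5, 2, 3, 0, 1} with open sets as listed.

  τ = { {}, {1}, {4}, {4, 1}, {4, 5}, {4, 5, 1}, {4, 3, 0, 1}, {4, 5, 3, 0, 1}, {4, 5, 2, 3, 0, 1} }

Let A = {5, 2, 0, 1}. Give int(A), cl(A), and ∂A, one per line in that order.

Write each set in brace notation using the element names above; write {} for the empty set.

open subsets of A: {}, {1}; so int(A) = {1}
closure: X∖int(X∖A) = X∖{4} = {5, 2, 3, 0, 1}
∂A = {5, 2, 3, 0, 1} minus {1} = {5, 2, 3, 0}

int(A) = {1}
cl(A)  = {5, 2, 3, 0, 1}
∂A     = {5, 2, 3, 0}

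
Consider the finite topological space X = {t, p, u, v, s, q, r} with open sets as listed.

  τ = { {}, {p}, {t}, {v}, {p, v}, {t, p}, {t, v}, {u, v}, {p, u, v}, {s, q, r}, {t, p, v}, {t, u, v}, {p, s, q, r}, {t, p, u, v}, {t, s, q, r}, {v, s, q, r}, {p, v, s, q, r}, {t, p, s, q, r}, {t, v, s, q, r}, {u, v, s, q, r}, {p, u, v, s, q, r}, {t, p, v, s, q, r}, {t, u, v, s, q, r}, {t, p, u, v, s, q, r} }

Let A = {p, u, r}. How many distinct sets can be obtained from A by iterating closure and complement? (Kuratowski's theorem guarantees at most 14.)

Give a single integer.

8

closure: X∖int(X∖A) = X∖{t, v} = {p, u, s, q, r}
Let k=closure and c=complement:
  1. A     = {p, u, r}
  2. kA    = {p, u, s, q, r}
  3. cA    = {t, v, s, q}
  4. ckA   = {t, v}
  5. kcA   = {t, u, v, s, q, r}
  6. kckA  = {t, u, v}
  7. ckcA  = {p}
  8. ckckA = {p, s, q, r}
— saturated at 8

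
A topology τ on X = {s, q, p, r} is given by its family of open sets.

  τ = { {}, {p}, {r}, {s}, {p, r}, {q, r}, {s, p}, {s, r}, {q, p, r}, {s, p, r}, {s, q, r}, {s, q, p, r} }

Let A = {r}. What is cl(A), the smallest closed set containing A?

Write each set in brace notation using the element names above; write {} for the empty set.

closure: X∖int(X∖A) = X∖{s, p} = {q, r}

{q, r}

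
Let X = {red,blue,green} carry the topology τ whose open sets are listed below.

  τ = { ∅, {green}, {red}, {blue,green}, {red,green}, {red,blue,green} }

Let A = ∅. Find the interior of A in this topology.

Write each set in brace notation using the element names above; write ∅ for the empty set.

open subsets of A: ∅; so int(A) = ∅

∅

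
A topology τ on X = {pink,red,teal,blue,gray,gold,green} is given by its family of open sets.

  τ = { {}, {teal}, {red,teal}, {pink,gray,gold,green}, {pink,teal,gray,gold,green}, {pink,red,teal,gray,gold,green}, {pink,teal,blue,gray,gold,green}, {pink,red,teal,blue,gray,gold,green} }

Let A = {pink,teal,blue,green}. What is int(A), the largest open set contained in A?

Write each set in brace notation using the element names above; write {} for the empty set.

interior: largest open inside A is {teal} (from {}, {teal})

{teal}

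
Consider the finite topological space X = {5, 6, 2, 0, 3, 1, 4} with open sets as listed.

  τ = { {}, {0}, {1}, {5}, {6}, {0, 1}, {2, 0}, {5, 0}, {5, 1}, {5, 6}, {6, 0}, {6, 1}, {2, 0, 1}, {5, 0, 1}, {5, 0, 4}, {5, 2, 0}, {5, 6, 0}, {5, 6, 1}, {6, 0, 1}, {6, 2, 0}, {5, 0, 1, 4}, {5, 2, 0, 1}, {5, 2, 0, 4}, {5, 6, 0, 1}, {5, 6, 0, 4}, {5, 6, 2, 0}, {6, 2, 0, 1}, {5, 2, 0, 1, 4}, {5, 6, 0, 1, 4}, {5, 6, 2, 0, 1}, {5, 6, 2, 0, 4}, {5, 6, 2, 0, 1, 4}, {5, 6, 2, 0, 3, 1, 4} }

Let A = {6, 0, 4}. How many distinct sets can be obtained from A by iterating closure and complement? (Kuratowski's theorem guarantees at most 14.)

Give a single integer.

complement {5, 2, 3, 1}; its interior {5, 1}; cl(A) = X∖{5, 1} = {6, 2, 0, 3, 4}
With k = closure, c = complement:
  1. A     = {6, 0, 4}
  2. kA    = {6, 2, 0, 3, 4}
  3. cA    = {5, 2, 3, 1}
  4. ckA   = {5, 1}
  5. kcA   = {5, 2, 3, 1, 4}
  6. kckA  = {5, 3, 1, 4}
  7. ckcA  = {6, 0}
  8. ckckA = {6, 2, 0}
k, c of each give nothing new

8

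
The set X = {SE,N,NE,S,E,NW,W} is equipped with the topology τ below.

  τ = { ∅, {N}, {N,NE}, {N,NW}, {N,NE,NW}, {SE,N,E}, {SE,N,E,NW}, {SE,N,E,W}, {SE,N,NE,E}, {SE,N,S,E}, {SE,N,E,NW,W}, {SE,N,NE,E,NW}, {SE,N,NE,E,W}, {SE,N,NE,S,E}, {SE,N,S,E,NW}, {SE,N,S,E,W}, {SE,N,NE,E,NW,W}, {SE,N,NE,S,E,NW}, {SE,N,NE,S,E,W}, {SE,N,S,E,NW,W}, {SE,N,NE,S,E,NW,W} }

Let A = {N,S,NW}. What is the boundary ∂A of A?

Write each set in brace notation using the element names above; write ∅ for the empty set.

{SE,NE,S,E,W}

U open, U⊆A: ∅, {N}, {N,NW}. int(A) = ⋃ = {N,NW}
X∖A={SE,NE,E,W}, int(X∖A)=∅, hence cl(A)={SE,N,NE,S,E,NW,W}
∂A: remove int from cl → {SE,NE,S,E,W}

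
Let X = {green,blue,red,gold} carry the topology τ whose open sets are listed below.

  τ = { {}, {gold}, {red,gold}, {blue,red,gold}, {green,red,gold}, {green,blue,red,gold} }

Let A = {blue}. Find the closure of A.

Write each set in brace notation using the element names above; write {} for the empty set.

{blue}

cl via duality: int({green,red,gold}) = {green,red,gold}, so X∖{green,red,gold} = {blue}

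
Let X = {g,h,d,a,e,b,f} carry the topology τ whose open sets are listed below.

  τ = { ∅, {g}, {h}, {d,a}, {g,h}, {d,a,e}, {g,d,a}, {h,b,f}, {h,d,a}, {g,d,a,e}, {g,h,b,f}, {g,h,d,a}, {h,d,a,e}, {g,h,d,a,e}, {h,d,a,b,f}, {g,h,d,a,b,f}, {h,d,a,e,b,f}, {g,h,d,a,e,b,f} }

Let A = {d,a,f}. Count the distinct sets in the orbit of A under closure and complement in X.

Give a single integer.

X∖A={g,h,e,b}, int(X∖A)={g,h}, hence cl(A)={d,a,e,b,f}
Orbit (k=closure, c=complement):
  1. A     = {d,a,f}
  2. kA    = {d,a,e,b,f}
  3. cA    = {g,h,e,b}
  4. ckA   = {g,h}
  5. kcA   = {g,h,e,b,f}
  6. kckA  = {g,h,b,f}
  7. ckcA  = {d,a}
  8. ckckA = {d,a,e}
(closed under both — stop)

8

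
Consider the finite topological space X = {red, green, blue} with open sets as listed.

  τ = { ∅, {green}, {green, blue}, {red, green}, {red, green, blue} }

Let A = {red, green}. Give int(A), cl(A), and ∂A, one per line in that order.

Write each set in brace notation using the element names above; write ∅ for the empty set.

int(A) = {red, green}
cl(A)  = {red, green, blue}
∂A     = {blue}

opens ⊆ A: ∅, {green}, {red, green}; union → int = {red, green}
complement {blue}; its interior ∅; cl(A) = X∖∅ = {red, green, blue}
boundary = {red, green, blue} ∖ {red, green} = {blue}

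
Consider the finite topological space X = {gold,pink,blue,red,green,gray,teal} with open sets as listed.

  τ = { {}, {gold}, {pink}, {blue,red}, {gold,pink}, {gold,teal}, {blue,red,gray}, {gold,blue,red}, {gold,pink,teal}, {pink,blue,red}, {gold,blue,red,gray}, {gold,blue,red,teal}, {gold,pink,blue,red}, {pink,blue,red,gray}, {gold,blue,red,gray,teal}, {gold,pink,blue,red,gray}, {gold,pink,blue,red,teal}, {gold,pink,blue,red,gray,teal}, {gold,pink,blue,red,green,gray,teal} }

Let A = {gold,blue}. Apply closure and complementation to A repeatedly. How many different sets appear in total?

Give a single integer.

12

complement {pink,red,green,gray,teal}; its interior {pink}; cl(A) = X∖{pink} = {gold,blue,red,green,gray,teal}
With k = closure, c = complement:
  1. A     = {gold,blue}
  2. kA    = {gold,blue,red,green,gray,teal}
  3. cA    = {pink,red,green,gray,teal}
  4. ckA   = {pink}
  5. kcA   = {pink,blue,red,green,gray,teal}
  6. kckA  = {pink,green}
  7. ckcA  = {gold}
  8. ckckA = {gold,blue,red,gray,teal}
  9. kckcA = {gold,green,teal}
  10. ckckcA = {pink,blue,red,gray}
  11. kckckcA = {pink,blue,red,green,gray}
  12. ckckckcA = {gold,teal}
k, c of each give nothing new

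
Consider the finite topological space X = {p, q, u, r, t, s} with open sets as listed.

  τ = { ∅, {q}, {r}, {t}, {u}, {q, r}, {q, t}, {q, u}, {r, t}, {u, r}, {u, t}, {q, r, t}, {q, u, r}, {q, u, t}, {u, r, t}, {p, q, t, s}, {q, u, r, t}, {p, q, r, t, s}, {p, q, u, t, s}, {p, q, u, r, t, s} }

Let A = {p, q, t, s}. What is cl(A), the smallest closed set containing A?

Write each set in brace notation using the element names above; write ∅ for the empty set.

complement {u, r}; its interior {u, r}; cl(A) = X∖{u, r} = {p, q, t, s}

{p, q, t, s}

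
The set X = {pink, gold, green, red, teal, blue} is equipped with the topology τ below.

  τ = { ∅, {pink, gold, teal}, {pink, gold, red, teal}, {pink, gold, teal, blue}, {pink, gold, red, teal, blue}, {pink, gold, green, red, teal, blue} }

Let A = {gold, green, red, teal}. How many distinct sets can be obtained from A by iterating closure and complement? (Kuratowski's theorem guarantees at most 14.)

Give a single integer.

4

complement {pink, blue}; its interior ∅; cl(A) = X∖∅ = {pink, gold, green, red, teal, blue}
With k = closure, c = complement:
  1. A     = {gold, green, red, teal}
  2. kA    = {pink, gold, green, red, teal, blue}
  3. cA    = {pink, blue}
  4. ckA   = ∅
k, c of each give nothing new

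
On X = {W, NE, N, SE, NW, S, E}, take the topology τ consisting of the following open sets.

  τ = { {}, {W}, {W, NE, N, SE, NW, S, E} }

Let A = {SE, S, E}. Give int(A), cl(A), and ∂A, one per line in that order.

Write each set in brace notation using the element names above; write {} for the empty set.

open subsets of A: {}; so int(A) = {}
closure: X∖int(X∖A) = X∖{W} = {NE, N, SE, NW, S, E}
∂A = {NE, N, SE, NW, S, E} minus {} = {NE, N, SE, NW, S, E}

int(A) = {}
cl(A)  = {NE, N, SE, NW, S, E}
∂A     = {NE, N, SE, NW, S, E}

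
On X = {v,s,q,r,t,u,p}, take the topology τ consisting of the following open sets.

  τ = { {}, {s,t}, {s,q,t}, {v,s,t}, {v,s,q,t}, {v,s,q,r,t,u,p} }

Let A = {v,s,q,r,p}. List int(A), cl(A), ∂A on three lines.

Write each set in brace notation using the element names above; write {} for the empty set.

int(A) = {}
cl(A)  = {v,s,q,r,t,u,p}
∂A     = {v,s,q,r,t,u,p}

open subsets of A: {}; so int(A) = {}
closure: X∖int(X∖A) = X∖{} = {v,s,q,r,t,u,p}
∂A = {v,s,q,r,t,u,p} minus {} = {v,s,q,r,t,u,p}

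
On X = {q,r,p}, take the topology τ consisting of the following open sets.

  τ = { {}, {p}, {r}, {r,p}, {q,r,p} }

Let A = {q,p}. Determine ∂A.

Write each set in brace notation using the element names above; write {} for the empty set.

opens ⊆ A: {}, {p}; union → int = {p}
complement {r}; its interior {r}; cl(A) = X∖{r} = {q,p}
boundary = {q,p} ∖ {p} = {q}

{q}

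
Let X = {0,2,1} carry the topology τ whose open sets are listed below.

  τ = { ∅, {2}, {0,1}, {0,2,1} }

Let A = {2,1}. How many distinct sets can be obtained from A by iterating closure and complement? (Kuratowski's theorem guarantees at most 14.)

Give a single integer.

6

X∖A={0}, int(X∖A)=∅, hence cl(A)={0,2,1}
Orbit (k=closure, c=complement):
  1. A     = {2,1}
  2. kA    = {0,2,1}
  3. cA    = {0}
  4. ckA   = ∅
  5. kcA   = {0,1}
  6. ckcA  = {2}
(closed under both — stop)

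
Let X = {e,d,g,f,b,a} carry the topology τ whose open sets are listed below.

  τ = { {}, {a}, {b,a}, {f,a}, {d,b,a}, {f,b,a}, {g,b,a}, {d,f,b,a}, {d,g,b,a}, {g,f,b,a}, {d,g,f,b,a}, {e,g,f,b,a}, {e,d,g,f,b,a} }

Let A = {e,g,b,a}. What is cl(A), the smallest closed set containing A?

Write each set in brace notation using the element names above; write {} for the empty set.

closure: X∖int(X∖A) = X∖{} = {e,d,g,f,b,a}

{e,d,g,f,b,a}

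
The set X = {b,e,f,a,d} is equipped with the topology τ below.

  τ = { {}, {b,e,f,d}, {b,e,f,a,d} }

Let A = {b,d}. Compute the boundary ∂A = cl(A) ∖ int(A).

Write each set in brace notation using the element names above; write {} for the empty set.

{b,e,f,a,d}

interior: largest open inside A is {} (from {})
cl via duality: int({e,f,a}) = {}, so X∖{} = {b,e,f,a,d}
cl∖int = {b,e,f,a,d}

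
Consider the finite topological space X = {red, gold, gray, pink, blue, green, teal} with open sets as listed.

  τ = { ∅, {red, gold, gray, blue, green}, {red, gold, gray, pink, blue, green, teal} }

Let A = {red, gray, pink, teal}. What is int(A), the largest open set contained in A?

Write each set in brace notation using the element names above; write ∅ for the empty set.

∅

U open, U⊆A: ∅. int(A) = ⋃ = ∅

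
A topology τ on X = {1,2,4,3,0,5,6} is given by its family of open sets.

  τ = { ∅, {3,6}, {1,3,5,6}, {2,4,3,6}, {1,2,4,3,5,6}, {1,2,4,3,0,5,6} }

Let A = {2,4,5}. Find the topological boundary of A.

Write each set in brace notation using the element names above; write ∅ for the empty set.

open subsets of A: ∅; so int(A) = ∅
closure: X∖int(X∖A) = X∖{3,6} = {1,2,4,0,5}
∂A = {1,2,4,0,5} minus ∅ = {1,2,4,0,5}

{1,2,4,0,5}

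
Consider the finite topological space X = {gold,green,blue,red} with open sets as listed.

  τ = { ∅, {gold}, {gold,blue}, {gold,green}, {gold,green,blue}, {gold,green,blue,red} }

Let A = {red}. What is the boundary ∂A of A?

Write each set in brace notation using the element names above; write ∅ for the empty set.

opens ⊆ A: ∅; union → int = ∅
complement {gold,green,blue}; its interior {gold,green,blue}; cl(A) = X∖{gold,green,blue} = {red}
boundary = {red} ∖ ∅ = {red}

{red}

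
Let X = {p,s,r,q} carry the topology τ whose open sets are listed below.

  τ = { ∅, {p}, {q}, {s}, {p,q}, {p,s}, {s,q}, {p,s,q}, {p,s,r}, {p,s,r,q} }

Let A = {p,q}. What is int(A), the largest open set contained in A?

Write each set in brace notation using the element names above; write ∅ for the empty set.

{p,q}

interior: largest open inside A is {p,q} (from ∅, {q}, {p}, {p,q})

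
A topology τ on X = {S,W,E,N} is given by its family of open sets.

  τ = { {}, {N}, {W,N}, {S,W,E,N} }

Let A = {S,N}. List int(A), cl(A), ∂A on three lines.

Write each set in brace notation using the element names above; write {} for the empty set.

open subsets of A: {}, {N}; so int(A) = {N}
closure: X∖int(X∖A) = X∖{} = {S,W,E,N}
∂A = {S,W,E,N} minus {N} = {S,W,E}

int(A) = {N}
cl(A)  = {S,W,E,N}
∂A     = {S,W,E}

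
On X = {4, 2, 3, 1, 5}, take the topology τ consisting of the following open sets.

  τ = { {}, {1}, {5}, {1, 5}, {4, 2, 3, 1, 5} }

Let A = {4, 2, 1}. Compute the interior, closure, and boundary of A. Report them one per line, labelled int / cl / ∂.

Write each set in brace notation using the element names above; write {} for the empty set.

interior: largest open inside A is {1} (from {}, {1})
cl via duality: int({3, 5}) = {5}, so X∖{5} = {4, 2, 3, 1}
cl∖int = {4, 2, 3}

int(A) = {1}
cl(A)  = {4, 2, 3, 1}
∂A     = {4, 2, 3}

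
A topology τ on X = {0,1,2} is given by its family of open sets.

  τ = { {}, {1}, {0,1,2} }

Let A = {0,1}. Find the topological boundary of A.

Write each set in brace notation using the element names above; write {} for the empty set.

{0,2}

U open, U⊆A: {}, {1}. int(A) = ⋃ = {1}
X∖A={2}, int(X∖A)={}, hence cl(A)={0,1,2}
∂A: remove int from cl → {0,2}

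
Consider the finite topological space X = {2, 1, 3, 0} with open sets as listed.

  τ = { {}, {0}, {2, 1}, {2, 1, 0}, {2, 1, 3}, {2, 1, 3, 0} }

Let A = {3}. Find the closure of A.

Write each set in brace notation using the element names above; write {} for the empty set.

{3}

closure: X∖int(X∖A) = X∖{2, 1, 0} = {3}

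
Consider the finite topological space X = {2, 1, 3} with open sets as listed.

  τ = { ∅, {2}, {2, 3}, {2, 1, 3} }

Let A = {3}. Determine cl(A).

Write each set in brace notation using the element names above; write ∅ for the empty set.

{1, 3}

X∖A={2, 1}, int(X∖A)={2}, hence cl(A)={1, 3}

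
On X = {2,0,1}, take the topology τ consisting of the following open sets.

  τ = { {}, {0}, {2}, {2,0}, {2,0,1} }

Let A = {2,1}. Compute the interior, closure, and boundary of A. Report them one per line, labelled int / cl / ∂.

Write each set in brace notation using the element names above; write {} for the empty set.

int(A) = {2}
cl(A)  = {2,1}
∂A     = {1}

open subsets of A: {}, {2}; so int(A) = {2}
closure: X∖int(X∖A) = X∖{0} = {2,1}
∂A = {2,1} minus {2} = {1}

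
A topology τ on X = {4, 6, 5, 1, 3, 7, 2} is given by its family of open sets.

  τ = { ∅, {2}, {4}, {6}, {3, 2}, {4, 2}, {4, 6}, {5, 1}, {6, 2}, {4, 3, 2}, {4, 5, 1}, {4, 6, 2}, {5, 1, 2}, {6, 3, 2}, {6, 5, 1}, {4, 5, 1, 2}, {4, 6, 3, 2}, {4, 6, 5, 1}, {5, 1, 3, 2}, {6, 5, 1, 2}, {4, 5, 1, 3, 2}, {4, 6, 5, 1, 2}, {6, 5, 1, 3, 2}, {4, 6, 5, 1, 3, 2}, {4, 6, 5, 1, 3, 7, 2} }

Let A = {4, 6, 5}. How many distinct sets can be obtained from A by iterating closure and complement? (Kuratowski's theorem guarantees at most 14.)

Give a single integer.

10

complement {1, 3, 7, 2}; its interior {3, 2}; cl(A) = X∖{3, 2} = {4, 6, 5, 1, 7}
With k = closure, c = complement:
  1. A     = {4, 6, 5}
  2. kA    = {4, 6, 5, 1, 7}
  3. cA    = {1, 3, 7, 2}
  4. ckA   = {3, 2}
  5. kcA   = {5, 1, 3, 7, 2}
  6. kckA  = {3, 7, 2}
  7. ckcA  = {4, 6}
  8. ckckA = {4, 6, 5, 1}
  9. kckcA = {4, 6, 7}
  10. ckckcA = {5, 1, 3, 2}
k, c of each give nothing new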